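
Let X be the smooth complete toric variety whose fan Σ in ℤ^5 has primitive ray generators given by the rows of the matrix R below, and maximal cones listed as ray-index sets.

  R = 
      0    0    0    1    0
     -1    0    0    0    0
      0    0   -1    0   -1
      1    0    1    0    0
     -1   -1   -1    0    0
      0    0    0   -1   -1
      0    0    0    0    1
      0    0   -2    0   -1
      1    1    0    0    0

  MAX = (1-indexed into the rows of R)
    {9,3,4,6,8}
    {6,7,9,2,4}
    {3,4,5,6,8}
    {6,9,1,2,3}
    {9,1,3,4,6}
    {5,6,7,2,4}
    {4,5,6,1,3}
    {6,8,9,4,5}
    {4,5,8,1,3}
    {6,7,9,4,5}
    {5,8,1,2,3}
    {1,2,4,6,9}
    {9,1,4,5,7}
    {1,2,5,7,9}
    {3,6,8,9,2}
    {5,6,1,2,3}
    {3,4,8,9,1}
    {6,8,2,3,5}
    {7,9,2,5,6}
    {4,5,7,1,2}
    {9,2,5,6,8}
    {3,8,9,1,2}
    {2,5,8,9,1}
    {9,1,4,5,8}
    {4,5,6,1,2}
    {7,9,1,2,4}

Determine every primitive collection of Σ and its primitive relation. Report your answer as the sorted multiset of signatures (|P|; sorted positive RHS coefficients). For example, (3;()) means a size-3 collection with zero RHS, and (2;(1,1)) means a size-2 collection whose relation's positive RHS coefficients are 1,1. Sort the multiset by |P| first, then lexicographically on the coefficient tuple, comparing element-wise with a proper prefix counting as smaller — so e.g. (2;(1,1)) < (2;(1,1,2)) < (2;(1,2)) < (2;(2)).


Σ has 9 primitive collections:

  • {3,7}:  v_{3} + v_{7} = v_{5} + v_{9} ; sig = (2;(1,1))
  • {7,8}:  v_{7} + v_{8} = 2·v_{5} + 2·v_{9} ; sig = (2;(2,2))
  • {1,6,7}:  v_{1} + v_{6} + v_{7} = 0 ; sig = (3;())
  • {2,4,8}:  v_{2} + v_{4} + v_{8} = v_{3} ; sig = (3;(1))
  • {3,5,9}:  v_{3} + v_{5} + v_{9} = v_{8} ; sig = (3;(1))
  • {2,3,4}:  v_{2} + v_{3} + v_{4} = v_{1} + v_{6} ; sig = (3;(1,1))
  • {1,6,8}:  v_{1} + v_{6} + v_{8} = 2·v_{3} ; sig = (3;(2))
  • {2,4,5,9}:  v_{2} + v_{4} + v_{5} + v_{9} = 0 ; sig = (4;())
  • {1,5,6,9}:  v_{1} + v_{5} + v_{6} + v_{9} = v_{3} ; sig = (4;(1))

Hence PRS(X_Σ) =
    |P|=2: 2 collections, coeffs (1,1), (2,2)
    |P|=3: 5 collections, coeffs (), (1), (1), (1,1), (2)
    |P|=4: 2 collections, coeffs (), (1)


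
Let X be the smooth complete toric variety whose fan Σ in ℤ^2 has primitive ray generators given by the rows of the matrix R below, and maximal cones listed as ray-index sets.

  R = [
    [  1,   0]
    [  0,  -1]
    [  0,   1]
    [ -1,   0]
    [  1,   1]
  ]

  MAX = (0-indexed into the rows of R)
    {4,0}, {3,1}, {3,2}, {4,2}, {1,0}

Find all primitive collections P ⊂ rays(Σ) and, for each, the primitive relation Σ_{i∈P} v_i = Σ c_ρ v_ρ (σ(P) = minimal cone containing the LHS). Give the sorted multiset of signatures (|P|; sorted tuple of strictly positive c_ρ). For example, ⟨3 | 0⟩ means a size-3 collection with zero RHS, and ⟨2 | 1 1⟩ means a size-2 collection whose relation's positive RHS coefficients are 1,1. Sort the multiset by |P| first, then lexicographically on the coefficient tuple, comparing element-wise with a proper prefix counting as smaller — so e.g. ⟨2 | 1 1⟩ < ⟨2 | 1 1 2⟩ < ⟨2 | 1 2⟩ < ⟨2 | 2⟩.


5 collections generate NE(X_Σ); each relation:

  P={0,3}:  v_{0} + v_{3} = 0  so sig = ⟨2 | 0⟩
  P={1,2}:  v_{1} + v_{2} = 0  so sig = ⟨2 | 0⟩
  P={0,2}:  v_{0} + v_{2} = v_{4}  so sig = ⟨2 | 1⟩
  P={1,4}:  v_{1} + v_{4} = v_{0}  so sig = ⟨2 | 1⟩
  P={3,4}:  v_{3} + v_{4} = v_{2}  so sig = ⟨2 | 1⟩

Sorted signature multiset PRS(X):
    ⟨2 | 0⟩
    ⟨2 | 0⟩
    ⟨2 | 1⟩
    ⟨2 | 1⟩
    ⟨2 | 1⟩


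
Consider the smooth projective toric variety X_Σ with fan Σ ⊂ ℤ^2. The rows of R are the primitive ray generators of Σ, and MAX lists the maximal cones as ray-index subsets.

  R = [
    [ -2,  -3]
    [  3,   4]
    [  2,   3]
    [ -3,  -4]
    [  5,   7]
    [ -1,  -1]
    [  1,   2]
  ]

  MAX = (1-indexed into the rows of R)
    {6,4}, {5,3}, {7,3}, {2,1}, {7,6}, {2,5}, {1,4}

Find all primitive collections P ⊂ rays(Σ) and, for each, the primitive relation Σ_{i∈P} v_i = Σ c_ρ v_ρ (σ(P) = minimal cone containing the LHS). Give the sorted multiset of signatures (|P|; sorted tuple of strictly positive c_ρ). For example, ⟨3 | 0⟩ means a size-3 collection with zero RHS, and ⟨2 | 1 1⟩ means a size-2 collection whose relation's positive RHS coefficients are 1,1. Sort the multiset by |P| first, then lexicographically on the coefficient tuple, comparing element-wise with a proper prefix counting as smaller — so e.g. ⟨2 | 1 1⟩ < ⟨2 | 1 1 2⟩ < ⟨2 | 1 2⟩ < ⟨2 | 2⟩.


Σ has 14 primitive collections:

  {1,3}:  v_{1} + v_{3} = 0  ⟹  sig = ⟨2 | 0⟩
  {2,4}:  v_{2} + v_{4} = 0  ⟹  sig = ⟨2 | 0⟩
  {1,5}:  v_{1} + v_{5} = v_{2}  ⟹  sig = ⟨2 | 1⟩
  {1,6}:  v_{1} + v_{6} = v_{4}  ⟹  sig = ⟨2 | 1⟩
  {1,7}:  v_{1} + v_{7} = v_{6}  ⟹  sig = ⟨2 | 1⟩
  {2,3}:  v_{2} + v_{3} = v_{5}  ⟹  sig = ⟨2 | 1⟩
  {2,6}:  v_{2} + v_{6} = v_{3}  ⟹  sig = ⟨2 | 1⟩
  {3,4}:  v_{3} + v_{4} = v_{6}  ⟹  sig = ⟨2 | 1⟩
  {3,6}:  v_{3} + v_{6} = v_{7}  ⟹  sig = ⟨2 | 1⟩
  {4,5}:  v_{4} + v_{5} = v_{3}  ⟹  sig = ⟨2 | 1⟩
  {2,7}:  v_{2} + v_{7} = 2·v_{3}  ⟹  sig = ⟨2 | 2⟩
  {4,7}:  v_{4} + v_{7} = 2·v_{6}  ⟹  sig = ⟨2 | 2⟩
  {5,6}:  v_{5} + v_{6} = 2·v_{3}  ⟹  sig = ⟨2 | 2⟩
  {5,7}:  v_{5} + v_{7} = 3·v_{3}  ⟹  sig = ⟨2 | 3⟩

Signatures (|P|; sorted positive RHS coefficients), sorted:
    |P|=2: 14 collections, coeffs (), (), (1), (1), (1), (1), (1), (1), (1), (1), (2), (2), (2), (3)


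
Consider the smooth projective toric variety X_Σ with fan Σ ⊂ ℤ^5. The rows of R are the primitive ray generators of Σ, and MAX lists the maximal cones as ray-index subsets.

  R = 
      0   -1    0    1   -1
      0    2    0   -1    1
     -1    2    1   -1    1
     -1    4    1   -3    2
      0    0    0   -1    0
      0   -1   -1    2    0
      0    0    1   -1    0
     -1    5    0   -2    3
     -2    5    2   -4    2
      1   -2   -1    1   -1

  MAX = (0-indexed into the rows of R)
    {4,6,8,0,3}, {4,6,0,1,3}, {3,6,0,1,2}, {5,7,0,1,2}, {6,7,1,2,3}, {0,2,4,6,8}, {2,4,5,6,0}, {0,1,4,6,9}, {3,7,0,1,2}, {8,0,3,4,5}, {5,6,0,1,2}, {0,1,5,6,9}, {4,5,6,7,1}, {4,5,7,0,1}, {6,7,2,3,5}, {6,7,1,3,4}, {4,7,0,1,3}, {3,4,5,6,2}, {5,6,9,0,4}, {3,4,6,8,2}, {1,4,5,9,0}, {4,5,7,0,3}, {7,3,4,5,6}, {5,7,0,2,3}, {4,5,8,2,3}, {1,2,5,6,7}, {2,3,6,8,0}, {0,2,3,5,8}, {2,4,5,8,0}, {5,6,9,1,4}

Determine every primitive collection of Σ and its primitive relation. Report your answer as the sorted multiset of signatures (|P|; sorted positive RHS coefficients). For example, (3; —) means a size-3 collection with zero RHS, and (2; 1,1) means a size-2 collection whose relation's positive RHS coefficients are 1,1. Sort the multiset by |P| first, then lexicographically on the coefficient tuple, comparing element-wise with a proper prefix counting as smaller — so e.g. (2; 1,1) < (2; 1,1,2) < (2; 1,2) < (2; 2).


|primitive collections| = 14. Relations:

  • {2,9}:  v_{2} + v_{9} = 0  so sig = (2; —)
  • {3,9}:  v_{3} + v_{9} = v_{1} + v_{4}  so sig = (2; 1,1)
  • {8,9}:  v_{8} + v_{9} = v_{0} + v_{3} + v_{4}  so sig = (2; 1,1,1)
  • {7,9}:  v_{7} + v_{9} = 2·v_{1} + v_{4} + v_{5}  so sig = (2; 1,1,2)
  • {7,8}:  v_{7} + v_{8} = v_{0} + 3·v_{3} + v_{5}  so sig = (2; 1,1,3)
  • {1,8}:  v_{1} + v_{8} = v_{0} + 2·v_{3}  so sig = (2; 1,2)
  • {1,2,4}:  v_{1} + v_{2} + v_{4} = v_{3}  so sig = (3; 1)
  • {1,3,5}:  v_{1} + v_{3} + v_{5} = v_{7}  so sig = (3; 1)
  • {0,6,7}:  v_{0} + v_{6} + v_{7} = v_{1} + v_{2}  so sig = (3; 1,1)
  • {2,4,7}:  v_{2} + v_{4} + v_{7} = 2·v_{3} + v_{5}  so sig = (3; 1,2)
  • {5,6,8}:  v_{5} + v_{6} + v_{8} = 2·v_{2} + v_{4}  so sig = (3; 1,2)
  • {0,2,3,4}:  v_{0} + v_{2} + v_{3} + v_{4} = v_{8}  so sig = (4; 1)
  • {0,3,5,6}:  v_{0} + v_{3} + v_{5} + v_{6} = v_{2}  so sig = (4; 1)
  • {0,1,4,5,6}:  v_{0} + v_{1} + v_{4} + v_{5} + v_{6} = 0  so sig = (5; —)

Hence PRS(X_Σ) =
    (2; —)
    (2; 1,1)
    (2; 1,1,1)
    (2; 1,1,2)
    (2; 1,1,3)
    (2; 1,2)
    (3; 1)
    (3; 1)
    (3; 1,1)
    (3; 1,2)
    (3; 1,2)
    (4; 1)
    (4; 1)
    (5; —)


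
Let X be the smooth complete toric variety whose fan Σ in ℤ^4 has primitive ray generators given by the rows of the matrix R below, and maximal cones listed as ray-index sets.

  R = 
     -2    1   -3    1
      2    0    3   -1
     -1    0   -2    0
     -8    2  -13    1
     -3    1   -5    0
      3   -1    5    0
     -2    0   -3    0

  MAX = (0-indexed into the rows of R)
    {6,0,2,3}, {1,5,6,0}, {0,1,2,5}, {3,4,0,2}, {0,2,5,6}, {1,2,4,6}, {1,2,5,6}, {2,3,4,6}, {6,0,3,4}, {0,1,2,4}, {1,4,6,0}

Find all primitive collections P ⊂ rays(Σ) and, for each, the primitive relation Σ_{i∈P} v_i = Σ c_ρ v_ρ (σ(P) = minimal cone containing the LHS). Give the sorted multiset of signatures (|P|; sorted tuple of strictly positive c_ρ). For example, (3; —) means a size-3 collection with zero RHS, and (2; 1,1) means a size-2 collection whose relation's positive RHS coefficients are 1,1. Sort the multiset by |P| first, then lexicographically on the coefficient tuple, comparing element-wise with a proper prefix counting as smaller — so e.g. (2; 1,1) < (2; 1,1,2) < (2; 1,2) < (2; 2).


Σ has 5 primitive collections:

  P = {4,5}:  v_{4} + v_{5} = 0  ⇒ sig = (2; —)
  P = {3,5}:  v_{3} + v_{5} = v_{0} + v_{2} + v_{6}  ⇒ sig = (2; 1,1,1)
  P = {1,3}:  v_{1} + v_{3} = 2·v_{4}  ⇒ sig = (2; 2)
  P = {0,1,2,6}:  v_{0} + v_{1} + v_{2} + v_{6} = v_{4}  ⇒ sig = (4; 1)
  P = {0,2,4,6}:  v_{0} + v_{2} + v_{4} + v_{6} = v_{3}  ⇒ sig = (4; 1)

Sorted signature multiset PRS(X):
    (2; —)
    (2; 1,1,1)
    (2; 2)
    (4; 1)
    (4; 1)


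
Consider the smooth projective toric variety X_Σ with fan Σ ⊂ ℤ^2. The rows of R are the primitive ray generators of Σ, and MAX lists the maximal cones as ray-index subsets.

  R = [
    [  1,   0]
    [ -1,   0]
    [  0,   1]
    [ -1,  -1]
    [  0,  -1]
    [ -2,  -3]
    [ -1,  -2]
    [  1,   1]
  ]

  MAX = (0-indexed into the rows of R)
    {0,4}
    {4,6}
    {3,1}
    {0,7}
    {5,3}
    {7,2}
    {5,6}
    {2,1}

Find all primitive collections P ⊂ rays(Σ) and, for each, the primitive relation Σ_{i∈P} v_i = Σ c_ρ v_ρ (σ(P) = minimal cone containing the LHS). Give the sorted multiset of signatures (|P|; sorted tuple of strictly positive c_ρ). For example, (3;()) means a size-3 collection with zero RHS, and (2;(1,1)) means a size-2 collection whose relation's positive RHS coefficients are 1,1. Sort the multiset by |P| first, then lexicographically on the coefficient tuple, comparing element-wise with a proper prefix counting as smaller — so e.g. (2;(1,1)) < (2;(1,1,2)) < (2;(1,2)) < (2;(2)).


20 collections generate NE(X_Σ); each relation:

  P={0,1}:  v_{0} + v_{1} = 0  so sig = (2;())
  P={2,4}:  v_{2} + v_{4} = 0  so sig = (2;())
  P={3,7}:  v_{3} + v_{7} = 0  so sig = (2;())
  P={0,2}:  v_{0} + v_{2} = v_{7}  so sig = (2;(1))
  P={0,3}:  v_{0} + v_{3} = v_{4}  so sig = (2;(1))
  P={1,4}:  v_{1} + v_{4} = v_{3}  so sig = (2;(1))
  P={1,7}:  v_{1} + v_{7} = v_{2}  so sig = (2;(1))
  P={2,3}:  v_{2} + v_{3} = v_{1}  so sig = (2;(1))
  P={2,6}:  v_{2} + v_{6} = v_{3}  so sig = (2;(1))
  P={3,4}:  v_{3} + v_{4} = v_{6}  so sig = (2;(1))
  P={3,6}:  v_{3} + v_{6} = v_{5}  so sig = (2;(1))
  P={4,7}:  v_{4} + v_{7} = v_{0}  so sig = (2;(1))
  P={5,7}:  v_{5} + v_{7} = v_{6}  so sig = (2;(1))
  P={6,7}:  v_{6} + v_{7} = v_{4}  so sig = (2;(1))
  P={0,5}:  v_{0} + v_{5} = v_{4} + v_{6}  so sig = (2;(1,1))
  P={0,6}:  v_{0} + v_{6} = 2·v_{4}  so sig = (2;(2))
  P={1,6}:  v_{1} + v_{6} = 2·v_{3}  so sig = (2;(2))
  P={2,5}:  v_{2} + v_{5} = 2·v_{3}  so sig = (2;(2))
  P={4,5}:  v_{4} + v_{5} = 2·v_{6}  so sig = (2;(2))
  P={1,5}:  v_{1} + v_{5} = 3·v_{3}  so sig = (2;(3))

so the primitive-relation signature multiset is
[(2;()), (2;()), (2;()), (2;(1)), (2;(1)), (2;(1)), (2;(1)), (2;(1)), (2;(1)), (2;(1)), (2;(1)), (2;(1)), (2;(1)), (2;(1)), (2;(1,1)), (2;(2)), (2;(2)), (2;(2)), (2;(2)), (2;(3))]


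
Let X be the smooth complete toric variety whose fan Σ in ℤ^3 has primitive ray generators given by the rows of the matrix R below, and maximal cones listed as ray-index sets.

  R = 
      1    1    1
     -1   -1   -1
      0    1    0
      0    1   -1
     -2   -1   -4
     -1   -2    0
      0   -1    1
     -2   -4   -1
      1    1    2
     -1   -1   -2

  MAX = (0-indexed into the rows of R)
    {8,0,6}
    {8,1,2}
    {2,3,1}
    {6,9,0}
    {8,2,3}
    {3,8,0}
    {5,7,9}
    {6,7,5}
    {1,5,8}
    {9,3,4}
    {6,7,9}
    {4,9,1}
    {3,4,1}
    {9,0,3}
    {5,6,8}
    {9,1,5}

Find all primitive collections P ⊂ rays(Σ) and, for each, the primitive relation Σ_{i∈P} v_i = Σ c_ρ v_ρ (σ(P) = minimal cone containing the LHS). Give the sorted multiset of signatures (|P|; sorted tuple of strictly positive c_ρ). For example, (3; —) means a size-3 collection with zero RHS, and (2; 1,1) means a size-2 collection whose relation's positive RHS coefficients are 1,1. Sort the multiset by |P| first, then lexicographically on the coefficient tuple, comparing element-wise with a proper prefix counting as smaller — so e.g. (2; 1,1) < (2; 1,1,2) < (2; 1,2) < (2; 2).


24 minimal non-faces of Δ(Σ) (on 10 rays):

  {0,1}:  v_{0} + v_{1} = 0 ; sig = (2; —)
  {3,6}:  v_{3} + v_{6} = 0 ; sig = (2; —)
  {8,9}:  v_{8} + v_{9} = 0 ; sig = (2; —)
  {0,5}:  v_{0} + v_{5} = v_{6} ; sig = (2; 1)
  {1,6}:  v_{1} + v_{6} = v_{5} ; sig = (2; 1)
  {3,5}:  v_{3} + v_{5} = v_{1} ; sig = (2; 1)
  {0,2}:  v_{0} + v_{2} = v_{3} + v_{8} ; sig = (2; 1,1)
  {0,4}:  v_{0} + v_{4} = v_{3} + v_{9} ; sig = (2; 1,1)
  {2,6}:  v_{2} + v_{6} = v_{1} + v_{8} ; sig = (2; 1,1)
  {2,7}:  v_{2} + v_{7} = v_{1} + v_{5} ; sig = (2; 1,1)
  {2,9}:  v_{2} + v_{9} = v_{1} + v_{3} ; sig = (2; 1,1)
  {3,7}:  v_{3} + v_{7} = v_{5} + v_{9} ; sig = (2; 1,1)
  {4,6}:  v_{4} + v_{6} = v_{1} + v_{9} ; sig = (2; 1,1)
  {4,8}:  v_{4} + v_{8} = v_{1} + v_{3} ; sig = (2; 1,1)
  {7,8}:  v_{7} + v_{8} = v_{5} + v_{6} ; sig = (2; 1,1)
  {4,7}:  v_{4} + v_{7} = v_{1} + v_{5} + 2·v_{9} ; sig = (2; 1,1,2)
  {0,7}:  v_{0} + v_{7} = 2·v_{6} + v_{9} ; sig = (2; 1,2)
  {1,7}:  v_{1} + v_{7} = 2·v_{5} + v_{9} ; sig = (2; 1,2)
  {2,5}:  v_{2} + v_{5} = 2·v_{1} + v_{8} ; sig = (2; 1,2)
  {4,5}:  v_{4} + v_{5} = 2·v_{1} + v_{9} ; sig = (2; 1,2)
  {2,4}:  v_{2} + v_{4} = 2·v_{1} + 2·v_{3} ; sig = (2; 2,2)
  {1,3,8}:  v_{1} + v_{3} + v_{8} = v_{2} ; sig = (3; 1)
  {1,3,9}:  v_{1} + v_{3} + v_{9} = v_{4} ; sig = (3; 1)
  {5,6,9}:  v_{5} + v_{6} + v_{9} = v_{7} ; sig = (3; 1)

Signatures (|P|; sorted positive RHS coefficients), sorted:
{ (2; —) ×3,  (2; 1) ×3,  (2; 1,1) ×9,  (2; 1,1,2),  (2; 1,2) ×4,  (2; 2,2),  (3; 1) ×3 }


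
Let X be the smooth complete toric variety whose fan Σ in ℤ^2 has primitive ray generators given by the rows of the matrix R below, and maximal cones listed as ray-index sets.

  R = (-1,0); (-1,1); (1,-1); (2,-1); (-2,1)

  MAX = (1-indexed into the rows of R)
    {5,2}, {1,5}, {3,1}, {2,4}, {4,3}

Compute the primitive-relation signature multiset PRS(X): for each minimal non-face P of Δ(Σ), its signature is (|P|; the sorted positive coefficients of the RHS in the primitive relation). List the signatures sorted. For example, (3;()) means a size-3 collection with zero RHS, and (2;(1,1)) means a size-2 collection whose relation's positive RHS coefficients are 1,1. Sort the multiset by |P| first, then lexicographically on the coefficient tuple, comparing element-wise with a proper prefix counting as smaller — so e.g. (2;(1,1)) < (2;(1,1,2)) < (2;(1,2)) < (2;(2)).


5 collections generate NE(X_Σ); each relation:

  {2,3}:  v_{2} + v_{3} = 0  ⟹  sig = (2;())
  {4,5}:  v_{4} + v_{5} = 0  ⟹  sig = (2;())
  {1,2}:  v_{1} + v_{2} = v_{5}  ⟹  sig = (2;(1))
  {1,4}:  v_{1} + v_{4} = v_{3}  ⟹  sig = (2;(1))
  {3,5}:  v_{3} + v_{5} = v_{1}  ⟹  sig = (2;(1))

so the primitive-relation signature multiset is
    (2;())
    (2;())
    (2;(1))
    (2;(1))
    (2;(1))


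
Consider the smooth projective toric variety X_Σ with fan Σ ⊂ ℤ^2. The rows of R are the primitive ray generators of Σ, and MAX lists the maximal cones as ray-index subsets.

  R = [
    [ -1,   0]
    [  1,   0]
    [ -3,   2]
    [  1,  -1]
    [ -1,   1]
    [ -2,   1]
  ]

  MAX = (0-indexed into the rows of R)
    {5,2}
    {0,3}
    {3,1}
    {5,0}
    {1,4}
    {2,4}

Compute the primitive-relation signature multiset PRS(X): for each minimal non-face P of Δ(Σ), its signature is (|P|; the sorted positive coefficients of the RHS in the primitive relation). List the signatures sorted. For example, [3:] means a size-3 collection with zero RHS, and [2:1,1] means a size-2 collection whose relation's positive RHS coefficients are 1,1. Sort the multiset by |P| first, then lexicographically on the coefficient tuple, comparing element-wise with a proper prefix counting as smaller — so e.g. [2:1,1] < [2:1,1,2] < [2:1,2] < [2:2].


9 collections generate NE(X_Σ); each relation:

  P={0,1}:  v_{0} + v_{1} = 0 — sig = [2:]
  P={3,4}:  v_{3} + v_{4} = 0 — sig = [2:]
  P={0,4}:  v_{0} + v_{4} = v_{5} — sig = [2:1]
  P={1,5}:  v_{1} + v_{5} = v_{4} — sig = [2:1]
  P={2,3}:  v_{2} + v_{3} = v_{5} — sig = [2:1]
  P={3,5}:  v_{3} + v_{5} = v_{0} — sig = [2:1]
  P={4,5}:  v_{4} + v_{5} = v_{2} — sig = [2:1]
  P={0,2}:  v_{0} + v_{2} = 2·v_{5} — sig = [2:2]
  P={1,2}:  v_{1} + v_{2} = 2·v_{4} — sig = [2:2]

Sorted signature multiset PRS(X):
    |P|=2: 9 collections, coeffs (), (), (1), (1), (1), (1), (1), (2), (2)


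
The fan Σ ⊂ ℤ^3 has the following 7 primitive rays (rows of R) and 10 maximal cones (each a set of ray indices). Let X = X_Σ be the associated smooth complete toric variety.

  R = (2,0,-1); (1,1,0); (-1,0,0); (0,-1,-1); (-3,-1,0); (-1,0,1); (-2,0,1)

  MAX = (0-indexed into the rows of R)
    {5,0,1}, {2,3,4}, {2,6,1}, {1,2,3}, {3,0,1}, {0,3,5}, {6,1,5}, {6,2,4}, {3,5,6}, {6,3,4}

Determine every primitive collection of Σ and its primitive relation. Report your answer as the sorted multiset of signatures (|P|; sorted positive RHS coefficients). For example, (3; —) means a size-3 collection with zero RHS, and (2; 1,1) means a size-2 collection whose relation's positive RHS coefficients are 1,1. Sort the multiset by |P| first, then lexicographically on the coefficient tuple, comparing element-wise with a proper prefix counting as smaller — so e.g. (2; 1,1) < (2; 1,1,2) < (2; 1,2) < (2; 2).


9 collections generate NE(X_Σ); each relation:

  P={0,6}:  v_{0} + v_{6} = 0  ⟹  sig = (2; —)
  P={2,5}:  v_{2} + v_{5} = v_{6}  ⟹  sig = (2; 1)
  P={0,2}:  v_{0} + v_{2} = v_{1} + v_{3}  ⟹  sig = (2; 1,1)
  P={0,4}:  v_{0} + v_{4} = v_{2} + v_{3}  ⟹  sig = (2; 1,1)
  P={4,5}:  v_{4} + v_{5} = v_{3} + 2·v_{6}  ⟹  sig = (2; 1,2)
  P={1,4}:  v_{1} + v_{4} = 2·v_{2}  ⟹  sig = (2; 2)
  P={1,3,5}:  v_{1} + v_{3} + v_{5} = 0  ⟹  sig = (3; —)
  P={1,3,6}:  v_{1} + v_{3} + v_{6} = v_{2}  ⟹  sig = (3; 1)
  P={2,3,6}:  v_{2} + v_{3} + v_{6} = v_{4}  ⟹  sig = (3; 1)

so the primitive-relation signature multiset is
    (2; —)
    (2; 1)
    (2; 1,1)
    (2; 1,1)
    (2; 1,2)
    (2; 2)
    (3; —)
    (3; 1)
    (3; 1)


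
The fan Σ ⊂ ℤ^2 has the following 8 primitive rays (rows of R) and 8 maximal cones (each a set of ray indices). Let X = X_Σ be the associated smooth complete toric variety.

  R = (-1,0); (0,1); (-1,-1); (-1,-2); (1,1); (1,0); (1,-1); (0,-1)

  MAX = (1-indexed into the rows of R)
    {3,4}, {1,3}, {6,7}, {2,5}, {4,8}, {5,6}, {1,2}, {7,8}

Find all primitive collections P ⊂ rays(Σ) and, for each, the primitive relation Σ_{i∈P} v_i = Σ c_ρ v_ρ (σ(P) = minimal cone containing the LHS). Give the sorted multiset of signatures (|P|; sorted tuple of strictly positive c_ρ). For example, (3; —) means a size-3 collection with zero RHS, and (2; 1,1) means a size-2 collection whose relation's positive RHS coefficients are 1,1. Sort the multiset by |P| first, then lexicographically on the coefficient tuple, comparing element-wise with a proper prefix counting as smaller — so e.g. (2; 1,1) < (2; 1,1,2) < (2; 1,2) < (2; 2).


Primitive collections (20):

  P={1,6}:  v_{1} + v_{6} = 0  →  sig = (2; —)
  P={2,8}:  v_{2} + v_{8} = 0  →  sig = (2; —)
  P={3,5}:  v_{3} + v_{5} = 0  →  sig = (2; —)
  P={1,5}:  v_{1} + v_{5} = v_{2}  →  sig = (2; 1)
  P={1,7}:  v_{1} + v_{7} = v_{8}  →  sig = (2; 1)
  P={1,8}:  v_{1} + v_{8} = v_{3}  →  sig = (2; 1)
  P={2,3}:  v_{2} + v_{3} = v_{1}  →  sig = (2; 1)
  P={2,4}:  v_{2} + v_{4} = v_{3}  →  sig = (2; 1)
  P={2,6}:  v_{2} + v_{6} = v_{5}  →  sig = (2; 1)
  P={2,7}:  v_{2} + v_{7} = v_{6}  →  sig = (2; 1)
  P={3,6}:  v_{3} + v_{6} = v_{8}  →  sig = (2; 1)
  P={3,8}:  v_{3} + v_{8} = v_{4}  →  sig = (2; 1)
  P={4,5}:  v_{4} + v_{5} = v_{8}  →  sig = (2; 1)
  P={5,8}:  v_{5} + v_{8} = v_{6}  →  sig = (2; 1)
  P={6,8}:  v_{6} + v_{8} = v_{7}  →  sig = (2; 1)
  P={1,4}:  v_{1} + v_{4} = 2·v_{3}  →  sig = (2; 2)
  P={3,7}:  v_{3} + v_{7} = 2·v_{8}  →  sig = (2; 2)
  P={4,6}:  v_{4} + v_{6} = 2·v_{8}  →  sig = (2; 2)
  P={5,7}:  v_{5} + v_{7} = 2·v_{6}  →  sig = (2; 2)
  P={4,7}:  v_{4} + v_{7} = 3·v_{8}  →  sig = (2; 3)

Signatures (|P|; sorted positive RHS coefficients), sorted:
[(2; —), (2; —), (2; —), (2; 1), (2; 1), (2; 1), (2; 1), (2; 1), (2; 1), (2; 1), (2; 1), (2; 1), (2; 1), (2; 1), (2; 1), (2; 2), (2; 2), (2; 2), (2; 2), (2; 3)]


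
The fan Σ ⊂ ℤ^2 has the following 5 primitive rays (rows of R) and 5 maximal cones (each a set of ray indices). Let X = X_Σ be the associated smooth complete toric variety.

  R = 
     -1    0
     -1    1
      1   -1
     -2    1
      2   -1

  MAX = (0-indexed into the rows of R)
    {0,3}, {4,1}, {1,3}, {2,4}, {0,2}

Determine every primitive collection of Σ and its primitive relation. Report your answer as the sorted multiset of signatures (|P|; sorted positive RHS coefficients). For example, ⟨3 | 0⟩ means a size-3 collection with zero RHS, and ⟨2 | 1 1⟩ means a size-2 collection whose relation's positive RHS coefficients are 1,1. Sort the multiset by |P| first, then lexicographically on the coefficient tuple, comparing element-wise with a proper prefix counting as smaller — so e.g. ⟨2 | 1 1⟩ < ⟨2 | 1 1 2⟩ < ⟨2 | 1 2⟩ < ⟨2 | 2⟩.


Σ has 5 primitive collections:

  {1,2}:  v_{1} + v_{2} = 0  →  sig = ⟨2 | 0⟩
  {3,4}:  v_{3} + v_{4} = 0  →  sig = ⟨2 | 0⟩
  {0,1}:  v_{0} + v_{1} = v_{3}  →  sig = ⟨2 | 1⟩
  {0,4}:  v_{0} + v_{4} = v_{2}  →  sig = ⟨2 | 1⟩
  {2,3}:  v_{2} + v_{3} = v_{0}  →  sig = ⟨2 | 1⟩

Hence PRS(X_Σ) =
[⟨2 | 0⟩, ⟨2 | 0⟩, ⟨2 | 1⟩, ⟨2 | 1⟩, ⟨2 | 1⟩]


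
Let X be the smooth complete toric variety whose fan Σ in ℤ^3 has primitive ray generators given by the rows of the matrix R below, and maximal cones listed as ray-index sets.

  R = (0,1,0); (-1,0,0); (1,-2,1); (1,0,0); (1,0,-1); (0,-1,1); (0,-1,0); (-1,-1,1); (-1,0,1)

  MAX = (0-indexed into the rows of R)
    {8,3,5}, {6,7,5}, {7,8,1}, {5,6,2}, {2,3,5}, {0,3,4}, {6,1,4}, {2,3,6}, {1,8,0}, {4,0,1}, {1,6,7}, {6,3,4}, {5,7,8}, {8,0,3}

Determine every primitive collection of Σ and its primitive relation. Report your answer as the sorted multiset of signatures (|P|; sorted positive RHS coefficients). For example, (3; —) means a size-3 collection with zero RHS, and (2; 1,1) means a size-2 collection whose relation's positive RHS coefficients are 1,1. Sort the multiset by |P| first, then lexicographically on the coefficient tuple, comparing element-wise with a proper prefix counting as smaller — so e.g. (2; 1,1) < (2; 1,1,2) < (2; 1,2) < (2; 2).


Σ has 16 primitive collections:

  {0,6}:  v_{0} + v_{6} = 0  so sig = (2; —)
  {1,3}:  v_{1} + v_{3} = 0  so sig = (2; —)
  {4,8}:  v_{4} + v_{8} = 0  so sig = (2; —)
  {0,7}:  v_{0} + v_{7} = v_{8}  so sig = (2; 1)
  {1,5}:  v_{1} + v_{5} = v_{7}  so sig = (2; 1)
  {3,7}:  v_{3} + v_{7} = v_{5}  so sig = (2; 1)
  {4,7}:  v_{4} + v_{7} = v_{6}  so sig = (2; 1)
  {6,8}:  v_{6} + v_{8} = v_{7}  so sig = (2; 1)
  {0,2}:  v_{0} + v_{2} = v_{3} + v_{5}  so sig = (2; 1,1)
  {0,5}:  v_{0} + v_{5} = v_{3} + v_{8}  so sig = (2; 1,1)
  {1,2}:  v_{1} + v_{2} = v_{5} + v_{6}  so sig = (2; 1,1)
  {4,5}:  v_{4} + v_{5} = v_{3} + v_{6}  so sig = (2; 1,1)
  {2,7}:  v_{2} + v_{7} = 2·v_{5} + v_{6}  so sig = (2; 1,2)
  {2,8}:  v_{2} + v_{8} = 2·v_{5}  so sig = (2; 2)
  {2,4}:  v_{2} + v_{4} = 2·v_{3} + 2·v_{6}  so sig = (2; 2,2)
  {3,5,6}:  v_{3} + v_{5} + v_{6} = v_{2}  so sig = (3; 1)

so the primitive-relation signature multiset is
    (2; —)
    (2; —)
    (2; —)
    (2; 1)
    (2; 1)
    (2; 1)
    (2; 1)
    (2; 1)
    (2; 1,1)
    (2; 1,1)
    (2; 1,1)
    (2; 1,1)
    (2; 1,2)
    (2; 2)
    (2; 2,2)
    (3; 1)


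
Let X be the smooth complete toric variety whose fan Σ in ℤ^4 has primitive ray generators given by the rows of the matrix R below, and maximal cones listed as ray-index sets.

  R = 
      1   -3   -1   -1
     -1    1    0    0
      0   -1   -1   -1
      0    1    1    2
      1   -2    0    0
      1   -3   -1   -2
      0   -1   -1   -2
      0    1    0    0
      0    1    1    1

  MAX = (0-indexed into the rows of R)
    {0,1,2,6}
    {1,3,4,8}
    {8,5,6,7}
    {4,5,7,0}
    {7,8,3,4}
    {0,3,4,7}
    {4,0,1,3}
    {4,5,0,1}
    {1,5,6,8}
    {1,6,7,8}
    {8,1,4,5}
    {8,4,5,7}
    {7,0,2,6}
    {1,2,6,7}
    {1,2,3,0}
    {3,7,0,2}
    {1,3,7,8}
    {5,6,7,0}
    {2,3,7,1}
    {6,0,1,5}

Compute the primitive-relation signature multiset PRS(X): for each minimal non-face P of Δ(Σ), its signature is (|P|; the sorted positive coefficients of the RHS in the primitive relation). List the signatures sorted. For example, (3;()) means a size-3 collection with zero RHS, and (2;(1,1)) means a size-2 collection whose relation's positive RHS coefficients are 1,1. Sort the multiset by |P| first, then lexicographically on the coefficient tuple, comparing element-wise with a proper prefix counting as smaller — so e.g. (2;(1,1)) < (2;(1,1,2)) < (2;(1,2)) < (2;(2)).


Δ(Σ) — 9 vertices, 10 min non-faces:

  P = {2,8}:  v_{2} + v_{8} = 0  ⇒ sig = (2;())
  P = {3,6}:  v_{3} + v_{6} = 0  ⇒ sig = (2;())
  P = {0,8}:  v_{0} + v_{8} = v_{4}  ⇒ sig = (2;(1))
  P = {2,4}:  v_{2} + v_{4} = v_{0}  ⇒ sig = (2;(1))
  P = {3,5}:  v_{3} + v_{5} = v_{4}  ⇒ sig = (2;(1))
  P = {4,6}:  v_{4} + v_{6} = v_{5}  ⇒ sig = (2;(1))
  P = {2,5}:  v_{2} + v_{5} = v_{0} + v_{6}  ⇒ sig = (2;(1,1))
  P = {1,4,7}:  v_{1} + v_{4} + v_{7} = 0  ⇒ sig = (3;())
  P = {0,1,7}:  v_{0} + v_{1} + v_{7} = v_{2}  ⇒ sig = (3;(1))
  P = {1,5,7}:  v_{1} + v_{5} + v_{7} = v_{6}  ⇒ sig = (3;(1))

Signatures (|P|; sorted positive RHS coefficients), sorted:
[(2;()), (2;()), (2;(1)), (2;(1)), (2;(1)), (2;(1)), (2;(1,1)), (3;()), (3;(1)), (3;(1))]


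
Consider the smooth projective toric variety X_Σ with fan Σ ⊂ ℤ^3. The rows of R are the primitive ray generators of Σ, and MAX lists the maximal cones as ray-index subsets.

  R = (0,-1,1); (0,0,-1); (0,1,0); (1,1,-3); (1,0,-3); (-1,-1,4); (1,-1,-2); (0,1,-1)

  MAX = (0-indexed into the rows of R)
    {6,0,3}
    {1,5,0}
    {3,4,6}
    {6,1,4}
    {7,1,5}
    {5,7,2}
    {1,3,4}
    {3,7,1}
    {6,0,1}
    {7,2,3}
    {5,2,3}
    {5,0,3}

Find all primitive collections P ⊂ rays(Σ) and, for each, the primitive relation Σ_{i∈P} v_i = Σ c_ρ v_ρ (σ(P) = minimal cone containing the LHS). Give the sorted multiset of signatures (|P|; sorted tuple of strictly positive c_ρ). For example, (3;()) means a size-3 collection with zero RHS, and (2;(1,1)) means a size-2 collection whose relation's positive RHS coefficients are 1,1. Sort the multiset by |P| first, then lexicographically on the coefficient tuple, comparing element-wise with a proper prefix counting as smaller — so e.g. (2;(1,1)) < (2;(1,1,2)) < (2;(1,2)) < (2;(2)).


14 collections generate NE(X_Σ); each relation:

  P = {0,7}:  v_{0} + v_{7} = 0 — sig = (2;())
  P = {0,4}:  v_{0} + v_{4} = v_{6} — sig = (2;(1))
  P = {1,2}:  v_{1} + v_{2} = v_{7} — sig = (2;(1))
  P = {2,4}:  v_{2} + v_{4} = v_{3} — sig = (2;(1))
  P = {4,5}:  v_{4} + v_{5} = v_{0} — sig = (2;(1))
  P = {6,7}:  v_{6} + v_{7} = v_{4} — sig = (2;(1))
  P = {0,2}:  v_{0} + v_{2} = v_{3} + v_{5} — sig = (2;(1,1))
  P = {2,6}:  v_{2} + v_{6} = v_{0} + v_{3} — sig = (2;(1,1))
  P = {4,7}:  v_{4} + v_{7} = v_{1} + v_{3} — sig = (2;(1,1))
  P = {5,6}:  v_{5} + v_{6} = 2·v_{0} — sig = (2;(2))
  P = {1,3,5}:  v_{1} + v_{3} + v_{5} = 0 — sig = (3;())
  P = {0,1,3}:  v_{0} + v_{1} + v_{3} = v_{4} — sig = (3;(1))
  P = {3,5,7}:  v_{3} + v_{5} + v_{7} = v_{2} — sig = (3;(1))
  P = {1,3,6}:  v_{1} + v_{3} + v_{6} = 2·v_{4} — sig = (3;(2))

Signatures (|P|; sorted positive RHS coefficients), sorted:
    |P|=2: 10 collections, coeffs (), (1), (1), (1), (1), (1), (1,1), (1,1), (1,1), (2)
    |P|=3: 4 collections, coeffs (), (1), (1), (2)


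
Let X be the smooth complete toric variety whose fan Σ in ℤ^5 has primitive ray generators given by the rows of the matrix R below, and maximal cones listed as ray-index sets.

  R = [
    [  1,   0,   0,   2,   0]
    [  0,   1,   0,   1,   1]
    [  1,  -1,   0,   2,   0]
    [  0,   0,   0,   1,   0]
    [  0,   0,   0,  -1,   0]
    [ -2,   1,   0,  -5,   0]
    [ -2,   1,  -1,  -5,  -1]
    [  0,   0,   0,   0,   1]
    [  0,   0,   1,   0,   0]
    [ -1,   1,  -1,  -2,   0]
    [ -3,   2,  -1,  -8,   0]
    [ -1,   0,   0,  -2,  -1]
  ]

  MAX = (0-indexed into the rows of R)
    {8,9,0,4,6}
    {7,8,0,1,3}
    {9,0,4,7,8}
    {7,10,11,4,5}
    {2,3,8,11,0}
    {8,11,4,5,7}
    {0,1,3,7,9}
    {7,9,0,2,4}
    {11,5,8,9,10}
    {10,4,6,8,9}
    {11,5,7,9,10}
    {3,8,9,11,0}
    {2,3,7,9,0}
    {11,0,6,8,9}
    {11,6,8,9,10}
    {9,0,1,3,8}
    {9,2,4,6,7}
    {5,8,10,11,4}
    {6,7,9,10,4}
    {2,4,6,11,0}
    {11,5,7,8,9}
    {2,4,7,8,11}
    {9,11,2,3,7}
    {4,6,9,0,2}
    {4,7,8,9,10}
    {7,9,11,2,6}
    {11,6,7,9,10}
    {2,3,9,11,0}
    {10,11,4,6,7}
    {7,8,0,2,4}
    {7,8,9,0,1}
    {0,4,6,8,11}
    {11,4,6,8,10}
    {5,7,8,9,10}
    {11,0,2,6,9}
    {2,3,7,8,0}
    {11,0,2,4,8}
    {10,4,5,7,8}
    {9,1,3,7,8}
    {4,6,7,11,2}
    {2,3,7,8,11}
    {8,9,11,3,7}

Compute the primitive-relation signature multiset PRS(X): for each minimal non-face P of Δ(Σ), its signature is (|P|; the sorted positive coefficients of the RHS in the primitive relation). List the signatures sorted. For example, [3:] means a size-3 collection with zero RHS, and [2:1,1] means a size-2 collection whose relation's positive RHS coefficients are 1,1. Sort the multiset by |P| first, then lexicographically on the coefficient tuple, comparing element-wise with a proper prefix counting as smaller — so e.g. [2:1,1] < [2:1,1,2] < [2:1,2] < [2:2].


The 24 primitive collections of Σ (r=12, n=5):

  P = {3,4}:  v_{3} + v_{4} = 0 ; sig = [2:]
  P = {3,6}:  v_{3} + v_{6} = v_{9} + v_{11} ; sig = [2:1,1]
  P = {3,10}:  v_{3} + v_{10} = v_{5} + v_{9} ; sig = [2:1,1]
  P = {5,6}:  v_{5} + v_{6} = v_{10} + v_{11} ; sig = [2:1,1]
  P = {0,5}:  v_{0} + v_{5} = v_{4} + v_{8} + v_{9} ; sig = [2:1,1,1]
  P = {1,2}:  v_{1} + v_{2} = v_{0} + v_{3} + v_{7} ; sig = [2:1,1,1]
  P = {1,11}:  v_{1} + v_{11} = v_{3} + v_{8} + v_{9} ; sig = [2:1,1,1]
  P = {2,5}:  v_{2} + v_{5} = v_{4} + v_{7} + v_{11} ; sig = [2:1,1,1]
  P = {2,10}:  v_{2} + v_{10} = v_{4} + v_{6} + v_{7} ; sig = [2:1,1,1]
  P = {1,4}:  v_{1} + v_{4} = v_{0} + v_{7} + v_{8} + v_{9} ; sig = [2:1,1,1,1]
  P = {3,5}:  v_{3} + v_{5} = v_{7} + v_{8} + v_{9} + v_{11} ; sig = [2:1,1,1,1]
  P = {1,10}:  v_{1} + v_{10} = v_{4} + v_{7} + 2·v_{8} + 3·v_{9} ; sig = [2:1,1,2,3]
  P = {1,6}:  v_{1} + v_{6} = v_{8} + 2·v_{9} ; sig = [2:1,2]
  P = {0,10}:  v_{0} + v_{10} = 2·v_{4} + v_{8} + 2·v_{9} ; sig = [2:1,2,2]
  P = {1,5}:  v_{1} + v_{5} = v_{7} + 2·v_{8} + 2·v_{9} ; sig = [2:1,2,2]
  P = {0,7,11}:  v_{0} + v_{7} + v_{11} = 0 ; sig = [3:]
  P = {2,8,9}:  v_{2} + v_{8} + v_{9} = 0 ; sig = [3:]
  P = {4,5,9}:  v_{4} + v_{5} + v_{9} = v_{10} ; sig = [3:1]
  P = {4,9,11}:  v_{4} + v_{9} + v_{11} = v_{6} ; sig = [3:1]
  P = {6,7,8}:  v_{6} + v_{7} + v_{8} = v_{5} ; sig = [3:1]
  P = {0,6,7}:  v_{0} + v_{6} + v_{7} = v_{4} + v_{9} ; sig = [3:1,1]
  P = {2,6,8}:  v_{2} + v_{6} + v_{8} = v_{4} + v_{11} ; sig = [3:1,1]
  P = {7,8,10,11}:  v_{7} + v_{8} + v_{10} + v_{11} = 2·v_{5} ; sig = [4:2]
  P = {0,3,7,8,9}:  v_{0} + v_{3} + v_{7} + v_{8} + v_{9} = v_{1} ; sig = [5:1]

so the primitive-relation signature multiset is
[[2:], [2:1,1], [2:1,1], [2:1,1], [2:1,1,1], [2:1,1,1], [2:1,1,1], [2:1,1,1], [2:1,1,1], [2:1,1,1,1], [2:1,1,1,1], [2:1,1,2,3], [2:1,2], [2:1,2,2], [2:1,2,2], [3:], [3:], [3:1], [3:1], [3:1], [3:1,1], [3:1,1], [4:2], [5:1]]


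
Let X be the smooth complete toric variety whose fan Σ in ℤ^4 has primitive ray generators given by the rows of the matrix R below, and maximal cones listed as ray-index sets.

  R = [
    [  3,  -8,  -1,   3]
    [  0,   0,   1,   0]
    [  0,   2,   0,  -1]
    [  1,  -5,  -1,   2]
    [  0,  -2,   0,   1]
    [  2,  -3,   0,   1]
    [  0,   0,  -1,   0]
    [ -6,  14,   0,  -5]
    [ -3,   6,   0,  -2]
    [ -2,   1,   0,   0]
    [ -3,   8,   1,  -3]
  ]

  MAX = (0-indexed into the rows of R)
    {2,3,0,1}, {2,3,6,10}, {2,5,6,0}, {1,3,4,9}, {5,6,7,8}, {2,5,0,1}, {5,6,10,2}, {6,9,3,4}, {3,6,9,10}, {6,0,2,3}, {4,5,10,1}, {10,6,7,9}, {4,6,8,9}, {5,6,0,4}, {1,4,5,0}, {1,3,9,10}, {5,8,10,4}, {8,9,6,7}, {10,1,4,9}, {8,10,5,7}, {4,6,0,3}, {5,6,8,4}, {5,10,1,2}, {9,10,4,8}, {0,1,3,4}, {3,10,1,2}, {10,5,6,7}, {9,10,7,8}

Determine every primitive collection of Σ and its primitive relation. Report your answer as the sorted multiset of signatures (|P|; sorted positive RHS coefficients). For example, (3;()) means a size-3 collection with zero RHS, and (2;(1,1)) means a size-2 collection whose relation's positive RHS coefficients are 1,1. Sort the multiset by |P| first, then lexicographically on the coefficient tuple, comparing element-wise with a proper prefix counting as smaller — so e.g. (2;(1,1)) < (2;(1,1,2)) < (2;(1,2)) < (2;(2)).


Minimal non-faces — 19 found among 11 rays, 28 max cones:

  P={0,10}:  v_{0} + v_{10} = 0  →  sig = (2;())
  P={1,6}:  v_{1} + v_{6} = 0  →  sig = (2;())
  P={2,4}:  v_{2} + v_{4} = 0  →  sig = (2;())
  P={3,5}:  v_{3} + v_{5} = v_{0}  →  sig = (2;(1))
  P={5,9}:  v_{5} + v_{9} = v_{4}  →  sig = (2;(1))
  P={0,7}:  v_{0} + v_{7} = v_{6} + v_{8}  →  sig = (2;(1,1))
  P={0,8}:  v_{0} + v_{8} = v_{4} + v_{6}  →  sig = (2;(1,1))
  P={0,9}:  v_{0} + v_{9} = v_{3} + v_{4}  →  sig = (2;(1,1))
  P={1,7}:  v_{1} + v_{7} = v_{8} + v_{10}  →  sig = (2;(1,1))
  P={1,8}:  v_{1} + v_{8} = v_{4} + v_{10}  →  sig = (2;(1,1))
  P={2,8}:  v_{2} + v_{8} = v_{6} + v_{10}  →  sig = (2;(1,1))
  P={2,9}:  v_{2} + v_{9} = v_{3} + v_{10}  →  sig = (2;(1,1))
  P={3,8}:  v_{3} + v_{8} = v_{6} + v_{9}  →  sig = (2;(1,1))
  P={3,7}:  v_{3} + v_{7} = 2·v_{6} + v_{9} + v_{10}  →  sig = (2;(1,1,2))
  P={4,7}:  v_{4} + v_{7} = 2·v_{8}  →  sig = (2;(2))
  P={2,7}:  v_{2} + v_{7} = 2·v_{6} + 2·v_{10}  →  sig = (2;(2,2))
  P={3,4,10}:  v_{3} + v_{4} + v_{10} = v_{9}  →  sig = (3;(1))
  P={4,6,10}:  v_{4} + v_{6} + v_{10} = v_{8}  →  sig = (3;(1))
  P={6,8,10}:  v_{6} + v_{8} + v_{10} = v_{7}  →  sig = (3;(1))

Signatures (|P|; sorted positive RHS coefficients), sorted:
    (2;())
    (2;())
    (2;())
    (2;(1))
    (2;(1))
    (2;(1,1))
    (2;(1,1))
    (2;(1,1))
    (2;(1,1))
    (2;(1,1))
    (2;(1,1))
    (2;(1,1))
    (2;(1,1))
    (2;(1,1,2))
    (2;(2))
    (2;(2,2))
    (3;(1))
    (3;(1))
    (3;(1))


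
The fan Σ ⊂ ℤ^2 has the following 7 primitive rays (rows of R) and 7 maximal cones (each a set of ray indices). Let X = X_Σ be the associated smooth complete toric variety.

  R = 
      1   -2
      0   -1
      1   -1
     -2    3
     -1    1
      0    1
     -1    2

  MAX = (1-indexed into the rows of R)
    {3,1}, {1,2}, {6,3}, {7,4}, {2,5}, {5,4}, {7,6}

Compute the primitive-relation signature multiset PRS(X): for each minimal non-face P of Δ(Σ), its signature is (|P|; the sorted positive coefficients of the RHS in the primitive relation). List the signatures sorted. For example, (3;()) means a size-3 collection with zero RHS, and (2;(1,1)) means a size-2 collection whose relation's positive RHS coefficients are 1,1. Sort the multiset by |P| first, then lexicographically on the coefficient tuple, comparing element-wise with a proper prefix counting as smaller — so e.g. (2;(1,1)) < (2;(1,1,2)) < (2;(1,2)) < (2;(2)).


Primitive collections (14):

  • {1,7}:  v_{1} + v_{7} = 0  ⇒ sig = (2;())
  • {2,6}:  v_{2} + v_{6} = 0  ⇒ sig = (2;())
  • {3,5}:  v_{3} + v_{5} = 0  ⇒ sig = (2;())
  • {1,4}:  v_{1} + v_{4} = v_{5}  ⇒ sig = (2;(1))
  • {1,5}:  v_{1} + v_{5} = v_{2}  ⇒ sig = (2;(1))
  • {1,6}:  v_{1} + v_{6} = v_{3}  ⇒ sig = (2;(1))
  • {2,3}:  v_{2} + v_{3} = v_{1}  ⇒ sig = (2;(1))
  • {2,7}:  v_{2} + v_{7} = v_{5}  ⇒ sig = (2;(1))
  • {3,4}:  v_{3} + v_{4} = v_{7}  ⇒ sig = (2;(1))
  • {3,7}:  v_{3} + v_{7} = v_{6}  ⇒ sig = (2;(1))
  • {5,6}:  v_{5} + v_{6} = v_{7}  ⇒ sig = (2;(1))
  • {5,7}:  v_{5} + v_{7} = v_{4}  ⇒ sig = (2;(1))
  • {2,4}:  v_{2} + v_{4} = 2·v_{5}  ⇒ sig = (2;(2))
  • {4,6}:  v_{4} + v_{6} = 2·v_{7}  ⇒ sig = (2;(2))

Sorted signature multiset PRS(X):
[(2;()), (2;()), (2;()), (2;(1)), (2;(1)), (2;(1)), (2;(1)), (2;(1)), (2;(1)), (2;(1)), (2;(1)), (2;(1)), (2;(2)), (2;(2))]


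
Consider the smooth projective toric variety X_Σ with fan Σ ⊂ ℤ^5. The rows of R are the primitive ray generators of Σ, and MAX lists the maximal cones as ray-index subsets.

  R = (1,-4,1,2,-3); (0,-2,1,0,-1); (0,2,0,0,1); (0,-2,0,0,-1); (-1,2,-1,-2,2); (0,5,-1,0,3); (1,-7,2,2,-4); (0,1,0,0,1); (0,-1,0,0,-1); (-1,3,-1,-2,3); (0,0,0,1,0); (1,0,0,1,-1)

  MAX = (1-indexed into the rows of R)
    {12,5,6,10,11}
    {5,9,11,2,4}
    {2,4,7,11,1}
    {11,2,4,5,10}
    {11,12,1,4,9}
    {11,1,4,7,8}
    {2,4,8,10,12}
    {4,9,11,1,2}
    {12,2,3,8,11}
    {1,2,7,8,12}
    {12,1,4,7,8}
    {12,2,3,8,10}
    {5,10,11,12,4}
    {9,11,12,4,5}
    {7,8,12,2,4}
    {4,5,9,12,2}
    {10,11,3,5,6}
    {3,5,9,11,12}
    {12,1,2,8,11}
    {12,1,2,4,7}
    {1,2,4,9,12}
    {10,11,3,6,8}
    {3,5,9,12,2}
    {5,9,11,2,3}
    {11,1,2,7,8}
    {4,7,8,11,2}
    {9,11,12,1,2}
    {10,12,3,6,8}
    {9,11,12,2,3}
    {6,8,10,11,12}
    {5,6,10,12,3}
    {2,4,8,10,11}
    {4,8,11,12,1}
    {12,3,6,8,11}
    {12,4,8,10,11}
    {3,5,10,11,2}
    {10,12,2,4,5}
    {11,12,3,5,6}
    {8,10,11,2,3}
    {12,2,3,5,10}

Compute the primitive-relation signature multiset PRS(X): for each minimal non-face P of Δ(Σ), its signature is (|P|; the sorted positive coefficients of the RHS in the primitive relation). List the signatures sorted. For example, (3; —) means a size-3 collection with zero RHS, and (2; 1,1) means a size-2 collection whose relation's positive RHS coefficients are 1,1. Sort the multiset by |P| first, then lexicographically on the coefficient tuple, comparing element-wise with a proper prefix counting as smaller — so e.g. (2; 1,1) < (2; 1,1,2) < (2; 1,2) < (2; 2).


Σ has 22 primitive collections:

  P={3,4}:  v_{3} + v_{4} = 0  ⇒ sig = (2; —)
  P={8,9}:  v_{8} + v_{9} = 0  ⇒ sig = (2; —)
  P={1,5}:  v_{1} + v_{5} = v_{4}  ⇒ sig = (2; 1)
  P={5,8}:  v_{5} + v_{8} = v_{10}  ⇒ sig = (2; 1)
  P={9,10}:  v_{9} + v_{10} = v_{5}  ⇒ sig = (2; 1)
  P={1,10}:  v_{1} + v_{10} = v_{4} + v_{8}  ⇒ sig = (2; 1,1)
  P={2,6}:  v_{2} + v_{6} = v_{3} + v_{8}  ⇒ sig = (2; 1,1)
  P={1,3}:  v_{1} + v_{3} = v_{2} + v_{11} + v_{12}  ⇒ sig = (2; 1,1,1)
  P={1,6}:  v_{1} + v_{6} = v_{8} + v_{11} + v_{12}  ⇒ sig = (2; 1,1,1)
  P={3,7}:  v_{3} + v_{7} = v_{1} + v_{2} + v_{8}  ⇒ sig = (2; 1,1,1)
  P={4,6}:  v_{4} + v_{6} = v_{10} + v_{11} + v_{12}  ⇒ sig = (2; 1,1,1)
  P={7,9}:  v_{7} + v_{9} = v_{1} + v_{2} + v_{4}  ⇒ sig = (2; 1,1,1)
  P={6,9}:  v_{6} + v_{9} = v_{3} + v_{5} + v_{11} + v_{12}  ⇒ sig = (2; 1,1,1,1)
  P={5,7}:  v_{5} + v_{7} = v_{2} + 2·v_{4} + v_{8}  ⇒ sig = (2; 1,1,2)
  P={6,7}:  v_{6} + v_{7} = v_{1} + 2·v_{8}  ⇒ sig = (2; 1,2)
  P={7,10}:  v_{7} + v_{10} = v_{2} + 2·v_{4} + 2·v_{8}  ⇒ sig = (2; 1,2,2)
  P={7,11,12}:  v_{7} + v_{11} + v_{12} = 2·v_{1} + v_{8}  ⇒ sig = (3; 1,2)
  P={2,5,11,12}:  v_{2} + v_{5} + v_{11} + v_{12} = 0  ⇒ sig = (4; —)
  P={1,2,4,8}:  v_{1} + v_{2} + v_{4} + v_{8} = v_{7}  ⇒ sig = (4; 1)
  P={2,4,11,12}:  v_{2} + v_{4} + v_{11} + v_{12} = v_{1}  ⇒ sig = (4; 1)
  P={2,10,11,12}:  v_{2} + v_{10} + v_{11} + v_{12} = v_{8}  ⇒ sig = (4; 1)
  P={3,10,11,12}:  v_{3} + v_{10} + v_{11} + v_{12} = v_{6}  ⇒ sig = (4; 1)

Signatures (|P|; sorted positive RHS coefficients), sorted:
[(2; —), (2; —), (2; 1), (2; 1), (2; 1), (2; 1,1), (2; 1,1), (2; 1,1,1), (2; 1,1,1), (2; 1,1,1), (2; 1,1,1), (2; 1,1,1), (2; 1,1,1,1), (2; 1,1,2), (2; 1,2), (2; 1,2,2), (3; 1,2), (4; —), (4; 1), (4; 1), (4; 1), (4; 1)]
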